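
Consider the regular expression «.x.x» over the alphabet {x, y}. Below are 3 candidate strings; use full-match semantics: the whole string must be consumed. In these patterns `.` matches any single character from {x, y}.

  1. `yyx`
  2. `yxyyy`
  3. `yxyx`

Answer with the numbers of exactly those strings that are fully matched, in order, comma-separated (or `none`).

3

1. `yyx` → no match
2. `yxyyy` → no match — must end with `x`
3. `yxyx` → match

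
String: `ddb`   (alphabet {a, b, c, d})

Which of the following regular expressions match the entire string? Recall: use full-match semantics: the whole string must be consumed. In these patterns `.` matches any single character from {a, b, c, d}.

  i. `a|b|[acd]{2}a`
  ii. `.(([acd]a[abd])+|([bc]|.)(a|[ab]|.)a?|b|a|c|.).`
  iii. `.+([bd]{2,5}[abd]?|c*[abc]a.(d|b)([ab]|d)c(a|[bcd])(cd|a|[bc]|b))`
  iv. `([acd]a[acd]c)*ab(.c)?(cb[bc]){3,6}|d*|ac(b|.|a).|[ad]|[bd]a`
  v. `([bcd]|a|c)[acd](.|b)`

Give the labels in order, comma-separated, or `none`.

i → no match
ii → match
iii → match
iv → no match
v → match

ii, iii, v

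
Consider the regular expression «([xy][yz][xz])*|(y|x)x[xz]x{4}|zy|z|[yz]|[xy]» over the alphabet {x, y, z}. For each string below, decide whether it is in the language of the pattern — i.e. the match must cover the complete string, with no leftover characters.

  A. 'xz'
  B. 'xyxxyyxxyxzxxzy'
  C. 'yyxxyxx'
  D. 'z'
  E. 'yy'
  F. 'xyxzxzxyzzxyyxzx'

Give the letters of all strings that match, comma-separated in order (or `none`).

A → no match
B → no match
C → no match
D → match
E → no match
F → no match

D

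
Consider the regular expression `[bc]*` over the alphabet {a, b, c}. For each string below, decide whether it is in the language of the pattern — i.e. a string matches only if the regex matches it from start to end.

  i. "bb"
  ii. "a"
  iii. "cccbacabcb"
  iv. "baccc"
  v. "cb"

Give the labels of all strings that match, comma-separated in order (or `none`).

i. "bb" → match
ii. "a" → no match
iii. "cccbacabcb" → no match
iv. "baccc" → no match
v. "cb" → match

i, v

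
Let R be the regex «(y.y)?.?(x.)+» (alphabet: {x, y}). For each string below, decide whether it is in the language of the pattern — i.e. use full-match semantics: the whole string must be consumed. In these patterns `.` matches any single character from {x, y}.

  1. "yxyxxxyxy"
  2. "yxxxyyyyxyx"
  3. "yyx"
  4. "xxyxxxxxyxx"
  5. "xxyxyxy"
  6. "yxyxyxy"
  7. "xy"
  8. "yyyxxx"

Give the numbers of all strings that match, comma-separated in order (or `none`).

1, 4, 5, 6, 7, 8

1. "yxyxxxyxy" → match
2. "yxxxyyyyxyx" → no match
3. "yyx" → no match
4. "xxyxxxxxyxx" → match
5. "xxyxyxy" → match
6. "yxyxyxy" → match
7. "xy" → match
8. "yyyxxx" → match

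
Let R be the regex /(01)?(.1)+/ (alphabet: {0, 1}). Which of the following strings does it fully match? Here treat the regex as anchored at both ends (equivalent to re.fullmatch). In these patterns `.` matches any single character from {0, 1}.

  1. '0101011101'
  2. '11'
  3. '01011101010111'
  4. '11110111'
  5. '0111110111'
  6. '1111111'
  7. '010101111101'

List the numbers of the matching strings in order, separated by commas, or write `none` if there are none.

1. '0101011101' → match
2. '11' → match
3 → match
4. '11110111' → match
5. '0111110111' → match
6. '1111111' → no match
7. '010101111101' → match

1, 2, 3, 4, 5, 7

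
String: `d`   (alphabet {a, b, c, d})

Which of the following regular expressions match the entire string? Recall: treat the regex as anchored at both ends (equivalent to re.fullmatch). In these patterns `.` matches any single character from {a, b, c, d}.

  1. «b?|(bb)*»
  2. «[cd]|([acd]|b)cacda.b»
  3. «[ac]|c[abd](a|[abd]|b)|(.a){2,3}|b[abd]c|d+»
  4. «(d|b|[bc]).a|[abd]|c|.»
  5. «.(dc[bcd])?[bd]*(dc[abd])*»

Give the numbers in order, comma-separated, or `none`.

1 → no match
2 → match
3 → match
4 → match
5 → match

2, 3, 4, 5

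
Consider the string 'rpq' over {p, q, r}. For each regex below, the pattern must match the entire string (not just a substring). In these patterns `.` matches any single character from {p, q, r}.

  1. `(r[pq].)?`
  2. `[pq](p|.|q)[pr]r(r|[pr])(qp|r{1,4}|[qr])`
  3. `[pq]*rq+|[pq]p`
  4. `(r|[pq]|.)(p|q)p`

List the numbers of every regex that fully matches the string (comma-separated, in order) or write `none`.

1 → match
2 → no match
3 → no match
4 → no match — must end with 'p'

1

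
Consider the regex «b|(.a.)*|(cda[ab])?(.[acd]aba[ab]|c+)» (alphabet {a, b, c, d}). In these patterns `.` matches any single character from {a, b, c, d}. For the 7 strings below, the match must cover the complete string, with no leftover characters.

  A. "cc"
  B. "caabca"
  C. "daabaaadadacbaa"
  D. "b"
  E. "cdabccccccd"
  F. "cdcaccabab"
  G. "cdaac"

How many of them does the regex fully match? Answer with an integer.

3

A. "cc" → match
B. "caabca" → no match
C → no match
D. "b" → match
E. "cdabccccccd" → no match
F. "cdcaccabab" → no match
G. "cdaac" → match
Total matched: 3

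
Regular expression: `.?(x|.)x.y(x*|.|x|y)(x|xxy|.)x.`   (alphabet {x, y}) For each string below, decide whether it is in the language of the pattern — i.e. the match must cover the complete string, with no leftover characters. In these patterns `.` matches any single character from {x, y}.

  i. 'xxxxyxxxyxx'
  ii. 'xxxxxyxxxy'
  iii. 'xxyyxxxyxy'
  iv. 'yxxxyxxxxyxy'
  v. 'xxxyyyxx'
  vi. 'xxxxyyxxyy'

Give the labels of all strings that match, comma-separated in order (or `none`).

i, iii, iv, v

i → match
ii → no match
iii → match
iv → match
v → match
vi → no match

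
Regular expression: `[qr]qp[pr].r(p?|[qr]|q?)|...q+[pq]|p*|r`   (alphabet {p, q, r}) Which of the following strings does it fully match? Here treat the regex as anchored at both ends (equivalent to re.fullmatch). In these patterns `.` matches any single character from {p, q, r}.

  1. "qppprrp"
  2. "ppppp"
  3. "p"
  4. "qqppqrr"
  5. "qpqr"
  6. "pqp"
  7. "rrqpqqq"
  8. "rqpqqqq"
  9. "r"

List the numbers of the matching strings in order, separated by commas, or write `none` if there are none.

2, 3, 4, 8, 9

1 → no match
2 → match
3 → match
4 → match
5 → no match
6 → no match
7 → no match
8 → match
9 → match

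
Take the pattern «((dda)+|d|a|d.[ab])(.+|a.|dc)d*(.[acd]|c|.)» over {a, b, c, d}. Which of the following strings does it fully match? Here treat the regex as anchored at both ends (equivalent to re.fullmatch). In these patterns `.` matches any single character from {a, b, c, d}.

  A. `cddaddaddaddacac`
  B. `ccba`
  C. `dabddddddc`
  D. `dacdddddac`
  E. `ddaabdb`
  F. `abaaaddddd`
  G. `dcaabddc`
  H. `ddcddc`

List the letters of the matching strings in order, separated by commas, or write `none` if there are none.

A → no match
B → no match
C → match
D → match
E → match
F → match
G → match
H → match

C, D, E, F, G, H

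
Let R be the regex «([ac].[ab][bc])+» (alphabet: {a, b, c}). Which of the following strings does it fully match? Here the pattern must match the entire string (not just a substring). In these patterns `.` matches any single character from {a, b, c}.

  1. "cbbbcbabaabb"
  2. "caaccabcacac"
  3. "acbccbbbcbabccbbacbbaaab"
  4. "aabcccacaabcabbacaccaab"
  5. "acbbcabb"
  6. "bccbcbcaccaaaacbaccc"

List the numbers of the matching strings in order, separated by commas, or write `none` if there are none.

1, 2, 3, 5

1 → match
2 → match
3 → match
4 → no match
5 → match
6 → no match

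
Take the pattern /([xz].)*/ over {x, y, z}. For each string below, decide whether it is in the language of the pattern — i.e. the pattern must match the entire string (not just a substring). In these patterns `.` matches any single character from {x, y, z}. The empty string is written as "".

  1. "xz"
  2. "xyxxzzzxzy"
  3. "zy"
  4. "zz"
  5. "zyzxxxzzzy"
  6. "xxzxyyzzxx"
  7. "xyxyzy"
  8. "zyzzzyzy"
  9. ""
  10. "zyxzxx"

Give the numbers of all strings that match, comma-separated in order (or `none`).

1, 2, 3, 4, 5, 7, 8, 9, 10

1 → match
2 → match
3 → match
4 → match
5 → match
6 → no match
7 → match
8 → match
9 → match
10 → match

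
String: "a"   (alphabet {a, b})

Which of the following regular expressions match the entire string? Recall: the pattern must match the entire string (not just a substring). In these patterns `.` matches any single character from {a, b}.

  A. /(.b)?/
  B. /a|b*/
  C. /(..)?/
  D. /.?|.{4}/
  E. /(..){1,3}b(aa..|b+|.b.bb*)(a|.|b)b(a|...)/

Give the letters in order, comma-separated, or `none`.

B, D

A → no match
B → match
C → no match
D → match
E → no match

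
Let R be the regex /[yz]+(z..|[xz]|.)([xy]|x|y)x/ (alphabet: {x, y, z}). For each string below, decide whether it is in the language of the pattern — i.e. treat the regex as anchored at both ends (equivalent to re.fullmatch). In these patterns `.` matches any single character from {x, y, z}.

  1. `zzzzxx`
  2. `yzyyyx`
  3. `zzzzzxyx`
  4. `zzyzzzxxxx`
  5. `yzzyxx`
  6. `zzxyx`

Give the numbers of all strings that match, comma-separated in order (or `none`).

1. `zzzzxx` → match
2. `yzyyyx` → match
3. `zzzzzxyx` → match
4. `zzyzzzxxxx` → match
5. `yzzyxx` → match
6. `zzxyx` → match

1, 2, 3, 4, 5, 6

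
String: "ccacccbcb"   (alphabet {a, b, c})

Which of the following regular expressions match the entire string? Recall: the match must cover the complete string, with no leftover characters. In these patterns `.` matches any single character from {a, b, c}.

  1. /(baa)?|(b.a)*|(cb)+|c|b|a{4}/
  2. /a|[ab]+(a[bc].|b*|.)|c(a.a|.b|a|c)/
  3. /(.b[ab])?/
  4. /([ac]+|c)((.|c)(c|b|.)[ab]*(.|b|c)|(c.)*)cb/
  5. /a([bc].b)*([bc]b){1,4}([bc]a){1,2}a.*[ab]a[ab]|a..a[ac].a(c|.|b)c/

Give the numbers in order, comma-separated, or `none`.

4

1 → no match
2 → no match
3 → no match
4 → match
5 → no match — must start with "a"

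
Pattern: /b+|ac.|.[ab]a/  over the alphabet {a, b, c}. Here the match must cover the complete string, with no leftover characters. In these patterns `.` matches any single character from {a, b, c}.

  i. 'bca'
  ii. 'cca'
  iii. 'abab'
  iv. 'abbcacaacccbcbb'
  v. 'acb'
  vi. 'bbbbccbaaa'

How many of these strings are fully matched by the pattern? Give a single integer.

i → no match
ii → no match
iii → no match
iv → no match
v → match
vi → no match
Total matched: 1

1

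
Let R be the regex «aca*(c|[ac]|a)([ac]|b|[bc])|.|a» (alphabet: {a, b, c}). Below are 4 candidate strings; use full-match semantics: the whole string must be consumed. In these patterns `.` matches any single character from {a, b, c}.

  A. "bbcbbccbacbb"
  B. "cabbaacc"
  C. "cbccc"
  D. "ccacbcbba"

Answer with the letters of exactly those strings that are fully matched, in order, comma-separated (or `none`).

A → no match
B → no match
C → no match
D → no match

none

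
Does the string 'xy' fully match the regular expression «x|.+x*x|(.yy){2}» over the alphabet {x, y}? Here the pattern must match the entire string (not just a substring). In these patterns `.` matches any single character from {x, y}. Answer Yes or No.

No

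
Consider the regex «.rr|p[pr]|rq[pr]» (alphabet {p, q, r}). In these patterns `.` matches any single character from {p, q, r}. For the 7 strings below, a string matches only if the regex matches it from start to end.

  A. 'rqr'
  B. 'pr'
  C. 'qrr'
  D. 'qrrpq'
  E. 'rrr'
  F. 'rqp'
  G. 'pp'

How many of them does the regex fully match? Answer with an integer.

6

A → match
B → match
C → match
D → no match
E → match
F → match
G → match
Total matched: 6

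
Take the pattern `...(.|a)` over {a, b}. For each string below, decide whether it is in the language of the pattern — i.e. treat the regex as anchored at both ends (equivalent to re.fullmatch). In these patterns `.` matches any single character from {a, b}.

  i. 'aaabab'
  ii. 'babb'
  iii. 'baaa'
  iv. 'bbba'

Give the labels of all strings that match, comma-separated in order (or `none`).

ii, iii, iv

i. 'aaabab' → no match
ii. 'babb' → match
iii. 'baaa' → match
iv. 'bbba' → match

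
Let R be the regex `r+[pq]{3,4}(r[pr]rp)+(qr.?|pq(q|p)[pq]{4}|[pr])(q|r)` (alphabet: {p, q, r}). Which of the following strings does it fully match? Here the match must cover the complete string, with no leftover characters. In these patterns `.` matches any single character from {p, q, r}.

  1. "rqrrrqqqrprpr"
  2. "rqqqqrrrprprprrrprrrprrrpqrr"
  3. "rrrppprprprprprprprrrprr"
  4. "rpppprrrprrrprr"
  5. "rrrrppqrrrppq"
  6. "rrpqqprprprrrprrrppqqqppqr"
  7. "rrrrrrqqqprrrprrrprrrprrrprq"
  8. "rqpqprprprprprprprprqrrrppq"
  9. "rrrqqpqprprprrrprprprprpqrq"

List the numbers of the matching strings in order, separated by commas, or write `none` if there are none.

2, 3, 4, 5, 6, 7

1 → no match
2 → match
3 → match
4 → match
5 → match
6 → match
7 → match
8 → no match
9 → no match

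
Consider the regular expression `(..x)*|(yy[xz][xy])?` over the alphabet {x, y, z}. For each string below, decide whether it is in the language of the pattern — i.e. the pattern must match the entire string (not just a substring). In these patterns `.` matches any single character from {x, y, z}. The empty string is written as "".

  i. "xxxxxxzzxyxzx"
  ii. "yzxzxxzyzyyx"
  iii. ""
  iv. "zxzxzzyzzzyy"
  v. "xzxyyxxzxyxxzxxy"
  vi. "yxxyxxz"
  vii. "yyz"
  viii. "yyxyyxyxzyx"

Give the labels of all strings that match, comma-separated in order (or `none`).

i → no match
ii → no match
iii → match
iv → no match
v → no match
vi → no match
vii → no match
viii → no match

iii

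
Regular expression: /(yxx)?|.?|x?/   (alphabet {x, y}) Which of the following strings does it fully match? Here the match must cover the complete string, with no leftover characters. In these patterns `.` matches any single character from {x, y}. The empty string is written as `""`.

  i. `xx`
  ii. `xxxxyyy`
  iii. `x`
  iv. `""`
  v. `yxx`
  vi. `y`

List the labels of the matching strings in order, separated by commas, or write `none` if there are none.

i → no match
ii → no match
iii → match
iv → match
v → match
vi → match

iii, iv, v, vi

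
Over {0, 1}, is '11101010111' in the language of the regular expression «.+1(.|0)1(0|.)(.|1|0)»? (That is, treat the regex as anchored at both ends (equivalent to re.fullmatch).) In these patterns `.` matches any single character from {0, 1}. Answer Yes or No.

Yes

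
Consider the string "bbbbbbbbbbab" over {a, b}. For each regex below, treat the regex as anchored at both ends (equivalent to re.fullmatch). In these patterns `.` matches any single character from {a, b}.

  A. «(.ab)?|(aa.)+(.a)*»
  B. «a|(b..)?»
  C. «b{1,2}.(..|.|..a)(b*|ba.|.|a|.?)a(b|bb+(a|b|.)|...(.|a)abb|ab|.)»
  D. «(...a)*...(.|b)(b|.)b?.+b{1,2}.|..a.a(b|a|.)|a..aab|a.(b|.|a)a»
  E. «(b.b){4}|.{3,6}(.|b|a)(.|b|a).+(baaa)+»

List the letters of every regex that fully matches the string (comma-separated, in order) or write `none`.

A → no match
B → no match
C → match
D → no match
E → match

C, E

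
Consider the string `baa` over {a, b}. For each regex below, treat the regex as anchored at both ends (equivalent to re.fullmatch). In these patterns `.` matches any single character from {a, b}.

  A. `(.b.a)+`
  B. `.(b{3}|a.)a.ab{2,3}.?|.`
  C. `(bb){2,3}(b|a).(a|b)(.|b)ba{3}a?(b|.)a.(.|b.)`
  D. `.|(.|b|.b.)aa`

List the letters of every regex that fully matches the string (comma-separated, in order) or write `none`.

A → no match
B → no match
C → no match — must start with `bb`
D → match

D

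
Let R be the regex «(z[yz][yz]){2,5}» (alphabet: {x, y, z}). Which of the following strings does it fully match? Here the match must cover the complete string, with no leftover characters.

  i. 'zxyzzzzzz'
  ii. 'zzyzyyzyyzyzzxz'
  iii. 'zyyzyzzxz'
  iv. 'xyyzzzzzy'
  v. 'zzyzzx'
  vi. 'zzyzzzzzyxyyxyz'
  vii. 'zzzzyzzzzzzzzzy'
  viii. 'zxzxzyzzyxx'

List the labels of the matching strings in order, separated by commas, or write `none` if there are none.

i → no match
ii → no match
iii → no match
iv → no match — must start with 'z'
v → no match
vi → no match
vii → match
viii → no match

vii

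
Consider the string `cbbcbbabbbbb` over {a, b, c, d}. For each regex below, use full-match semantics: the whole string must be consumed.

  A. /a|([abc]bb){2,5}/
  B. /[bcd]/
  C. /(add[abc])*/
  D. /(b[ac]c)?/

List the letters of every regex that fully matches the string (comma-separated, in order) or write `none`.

A

A → match
B → no match
C → no match
D → no match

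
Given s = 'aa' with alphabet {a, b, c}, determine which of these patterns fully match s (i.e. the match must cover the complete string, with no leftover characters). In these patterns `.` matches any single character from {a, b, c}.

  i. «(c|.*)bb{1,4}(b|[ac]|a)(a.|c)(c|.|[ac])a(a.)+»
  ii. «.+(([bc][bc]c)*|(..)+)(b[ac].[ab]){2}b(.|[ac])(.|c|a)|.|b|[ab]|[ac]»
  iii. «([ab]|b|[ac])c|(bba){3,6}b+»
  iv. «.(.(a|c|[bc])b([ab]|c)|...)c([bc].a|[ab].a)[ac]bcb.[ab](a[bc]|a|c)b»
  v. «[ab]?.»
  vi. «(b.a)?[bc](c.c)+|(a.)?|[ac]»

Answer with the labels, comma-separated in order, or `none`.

v, vi

i → no match
ii → no match
iii → no match
iv → no match — must end with 'b'
v → match
vi → match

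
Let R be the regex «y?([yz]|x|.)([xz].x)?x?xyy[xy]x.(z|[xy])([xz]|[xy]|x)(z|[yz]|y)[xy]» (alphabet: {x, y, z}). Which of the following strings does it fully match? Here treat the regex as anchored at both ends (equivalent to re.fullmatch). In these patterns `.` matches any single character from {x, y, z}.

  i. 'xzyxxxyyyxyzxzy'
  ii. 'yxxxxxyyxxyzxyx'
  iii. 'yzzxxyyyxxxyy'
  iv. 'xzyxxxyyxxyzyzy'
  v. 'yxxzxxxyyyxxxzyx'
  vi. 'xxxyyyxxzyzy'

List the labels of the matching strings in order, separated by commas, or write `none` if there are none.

i → match
ii → match
iii → no match
iv → match
v → match
vi → match

i, ii, iv, v, vi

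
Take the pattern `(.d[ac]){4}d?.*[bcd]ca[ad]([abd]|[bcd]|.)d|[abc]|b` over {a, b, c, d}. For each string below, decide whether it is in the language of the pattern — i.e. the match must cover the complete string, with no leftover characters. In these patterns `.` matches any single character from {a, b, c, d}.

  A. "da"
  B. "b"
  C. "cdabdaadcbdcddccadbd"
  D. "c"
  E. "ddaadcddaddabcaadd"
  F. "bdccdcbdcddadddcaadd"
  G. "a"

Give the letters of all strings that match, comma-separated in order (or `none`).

B, C, D, E, F, G

A → no match
B → match
C → match
D → match
E → match
F → match
G → match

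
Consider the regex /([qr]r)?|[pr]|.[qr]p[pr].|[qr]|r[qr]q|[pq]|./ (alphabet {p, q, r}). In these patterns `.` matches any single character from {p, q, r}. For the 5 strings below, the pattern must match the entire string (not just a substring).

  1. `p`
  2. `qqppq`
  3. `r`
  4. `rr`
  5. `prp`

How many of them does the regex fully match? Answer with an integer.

1. `p` → match
2. `qqppq` → match
3. `r` → match
4. `rr` → match
5. `prp` → no match
Total matched: 4

4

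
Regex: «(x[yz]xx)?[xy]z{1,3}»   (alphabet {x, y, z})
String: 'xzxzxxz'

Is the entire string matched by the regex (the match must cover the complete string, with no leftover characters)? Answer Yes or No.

No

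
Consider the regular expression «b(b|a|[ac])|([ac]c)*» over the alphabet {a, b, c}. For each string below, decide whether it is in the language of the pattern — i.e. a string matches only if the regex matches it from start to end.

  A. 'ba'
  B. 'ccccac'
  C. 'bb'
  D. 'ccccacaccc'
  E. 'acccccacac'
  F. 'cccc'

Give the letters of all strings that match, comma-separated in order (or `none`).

A, B, C, D, E, F

A → match
B → match
C → match
D → match
E → match
F → match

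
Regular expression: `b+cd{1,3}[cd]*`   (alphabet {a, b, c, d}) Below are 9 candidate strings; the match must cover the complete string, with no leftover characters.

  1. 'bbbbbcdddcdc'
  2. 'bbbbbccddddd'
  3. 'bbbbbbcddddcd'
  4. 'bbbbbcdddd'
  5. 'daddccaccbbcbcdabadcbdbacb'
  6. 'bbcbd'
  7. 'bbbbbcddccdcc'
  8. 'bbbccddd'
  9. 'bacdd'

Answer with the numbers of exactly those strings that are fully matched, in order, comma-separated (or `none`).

1 → match
2 → no match
3 → match
4 → match
5 → no match — must start with 'b'
6 → no match
7 → match
8 → no match
9 → no match

1, 3, 4, 7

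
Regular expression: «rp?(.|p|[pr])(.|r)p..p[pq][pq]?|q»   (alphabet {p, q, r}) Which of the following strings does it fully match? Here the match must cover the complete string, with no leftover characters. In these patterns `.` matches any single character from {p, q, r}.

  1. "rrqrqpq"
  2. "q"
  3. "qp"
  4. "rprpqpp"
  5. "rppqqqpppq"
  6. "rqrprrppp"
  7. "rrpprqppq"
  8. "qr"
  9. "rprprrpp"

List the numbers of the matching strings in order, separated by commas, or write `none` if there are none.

2, 6, 7, 9

1. "rrqrqpq" → no match
2. "q" → match
3. "qp" → no match
4. "rprpqpp" → no match
5. "rppqqqpppq" → no match
6. "rqrprrppp" → match
7. "rrpprqppq" → match
8. "qr" → no match
9. "rprprrpp" → match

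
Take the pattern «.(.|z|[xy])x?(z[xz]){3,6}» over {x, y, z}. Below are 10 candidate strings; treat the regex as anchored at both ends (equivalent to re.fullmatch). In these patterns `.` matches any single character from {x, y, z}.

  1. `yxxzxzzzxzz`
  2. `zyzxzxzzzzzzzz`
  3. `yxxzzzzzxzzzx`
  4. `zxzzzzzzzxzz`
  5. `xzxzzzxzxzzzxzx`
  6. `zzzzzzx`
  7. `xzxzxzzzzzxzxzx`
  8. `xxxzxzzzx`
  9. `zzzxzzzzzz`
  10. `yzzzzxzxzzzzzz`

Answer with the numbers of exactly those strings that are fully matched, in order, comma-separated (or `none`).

1. `yxxzxzzzxzz` → match
2 → match
3 → match
4. `zxzzzzzzzxzz` → match
5 → match
6. `zzzzzzx` → no match
7 → match
8. `xxxzxzzzx` → match
9. `zzzxzzzzzz` → match
10 → match

1, 2, 3, 4, 5, 7, 8, 9, 10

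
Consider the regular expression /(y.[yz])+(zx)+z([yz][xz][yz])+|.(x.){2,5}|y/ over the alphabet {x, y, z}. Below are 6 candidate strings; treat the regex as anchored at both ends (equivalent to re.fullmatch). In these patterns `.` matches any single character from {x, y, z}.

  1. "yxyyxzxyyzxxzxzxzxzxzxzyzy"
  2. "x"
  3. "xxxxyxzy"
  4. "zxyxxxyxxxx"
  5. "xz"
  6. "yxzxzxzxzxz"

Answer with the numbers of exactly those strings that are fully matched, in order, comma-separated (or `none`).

1 → no match
2 → no match
3 → no match
4 → match
5 → no match
6 → match

4, 6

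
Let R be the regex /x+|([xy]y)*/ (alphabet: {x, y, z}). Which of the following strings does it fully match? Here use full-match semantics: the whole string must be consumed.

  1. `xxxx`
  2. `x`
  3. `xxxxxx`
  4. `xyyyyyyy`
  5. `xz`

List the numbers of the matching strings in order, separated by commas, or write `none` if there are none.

1 → match
2 → match
3 → match
4 → match
5 → no match

1, 2, 3, 4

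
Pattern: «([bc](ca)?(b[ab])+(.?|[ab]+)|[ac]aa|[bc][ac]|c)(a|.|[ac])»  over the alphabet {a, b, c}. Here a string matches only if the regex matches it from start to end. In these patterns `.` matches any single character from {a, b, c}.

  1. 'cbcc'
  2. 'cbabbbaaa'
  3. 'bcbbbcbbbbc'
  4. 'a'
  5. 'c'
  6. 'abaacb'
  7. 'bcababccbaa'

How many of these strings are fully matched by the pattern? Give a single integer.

1 → no match
2 → match
3 → no match
4 → no match
5 → no match
6 → no match
7 → no match
Total matched: 1

1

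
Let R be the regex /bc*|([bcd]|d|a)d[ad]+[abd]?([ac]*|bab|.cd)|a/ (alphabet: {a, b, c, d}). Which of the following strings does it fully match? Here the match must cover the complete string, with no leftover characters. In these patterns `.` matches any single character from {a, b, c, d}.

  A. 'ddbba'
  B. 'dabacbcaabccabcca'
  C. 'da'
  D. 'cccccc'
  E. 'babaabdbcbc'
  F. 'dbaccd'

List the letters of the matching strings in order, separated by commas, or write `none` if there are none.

A → no match
B → no match
C → no match
D → no match
E → no match
F → no match

none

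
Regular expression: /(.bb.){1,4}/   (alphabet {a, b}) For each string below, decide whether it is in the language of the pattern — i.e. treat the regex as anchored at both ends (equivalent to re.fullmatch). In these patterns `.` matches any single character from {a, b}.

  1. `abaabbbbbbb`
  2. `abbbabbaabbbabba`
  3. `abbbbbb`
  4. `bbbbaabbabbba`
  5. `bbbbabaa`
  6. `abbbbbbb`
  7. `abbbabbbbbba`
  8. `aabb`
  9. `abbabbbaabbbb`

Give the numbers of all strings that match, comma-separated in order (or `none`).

2, 6, 7

1. `abaabbbbbbb` → no match
2 → match
3. `abbbbbb` → no match
4 → no match
5. `bbbbabaa` → no match
6. `abbbbbbb` → match
7. `abbbabbbbbba` → match
8. `aabb` → no match
9 → no match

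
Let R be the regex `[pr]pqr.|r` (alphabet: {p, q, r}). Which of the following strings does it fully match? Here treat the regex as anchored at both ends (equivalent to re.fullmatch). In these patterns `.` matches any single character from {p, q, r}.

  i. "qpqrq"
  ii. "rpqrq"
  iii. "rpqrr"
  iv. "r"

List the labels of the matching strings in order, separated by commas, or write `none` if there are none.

i → no match
ii → match
iii → match
iv → match

ii, iii, iv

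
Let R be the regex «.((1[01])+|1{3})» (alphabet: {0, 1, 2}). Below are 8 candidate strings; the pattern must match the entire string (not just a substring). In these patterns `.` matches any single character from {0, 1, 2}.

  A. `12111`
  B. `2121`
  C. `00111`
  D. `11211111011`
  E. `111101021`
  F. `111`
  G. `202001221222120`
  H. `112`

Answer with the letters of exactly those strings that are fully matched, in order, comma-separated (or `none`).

A → no match
B → no match
C → no match
D → no match
E → no match
F → match
G → no match
H → no match

F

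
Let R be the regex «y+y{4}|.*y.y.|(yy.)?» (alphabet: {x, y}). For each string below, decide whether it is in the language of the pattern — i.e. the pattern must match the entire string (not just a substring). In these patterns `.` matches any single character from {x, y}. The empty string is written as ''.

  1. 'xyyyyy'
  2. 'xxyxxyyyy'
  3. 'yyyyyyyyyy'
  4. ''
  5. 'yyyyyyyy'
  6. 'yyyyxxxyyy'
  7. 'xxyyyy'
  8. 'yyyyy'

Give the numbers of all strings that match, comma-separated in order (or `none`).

1, 2, 3, 4, 5, 7, 8

1. 'xyyyyy' → match
2. 'xxyxxyyyy' → match
3. 'yyyyyyyyyy' → match
4. '' → match
5. 'yyyyyyyy' → match
6. 'yyyyxxxyyy' → no match
7. 'xxyyyy' → match
8. 'yyyyy' → match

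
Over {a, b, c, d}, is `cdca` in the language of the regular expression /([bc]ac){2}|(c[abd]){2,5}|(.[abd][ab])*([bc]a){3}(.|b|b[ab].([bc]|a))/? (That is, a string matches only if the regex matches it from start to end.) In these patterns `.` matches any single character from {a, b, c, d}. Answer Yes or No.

Yes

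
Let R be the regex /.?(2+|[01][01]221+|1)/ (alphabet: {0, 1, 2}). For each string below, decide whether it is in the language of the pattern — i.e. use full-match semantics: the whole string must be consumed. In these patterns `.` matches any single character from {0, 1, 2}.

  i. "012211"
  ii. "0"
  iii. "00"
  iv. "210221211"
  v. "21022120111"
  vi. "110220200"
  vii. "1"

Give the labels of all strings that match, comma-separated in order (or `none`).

i → match
ii → no match
iii → no match
iv → no match
v → no match
vi → no match
vii → match

i, vii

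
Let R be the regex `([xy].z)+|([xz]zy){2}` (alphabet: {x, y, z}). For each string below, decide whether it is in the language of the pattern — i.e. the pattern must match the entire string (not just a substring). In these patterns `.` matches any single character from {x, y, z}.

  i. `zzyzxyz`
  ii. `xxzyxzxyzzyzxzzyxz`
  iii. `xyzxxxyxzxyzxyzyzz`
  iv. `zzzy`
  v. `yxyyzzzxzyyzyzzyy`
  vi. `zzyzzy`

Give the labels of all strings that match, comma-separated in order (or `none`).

vi

i. `zzyzxyz` → no match
ii → no match
iii → no match
iv. `zzzy` → no match
v → no match
vi. `zzyzzy` → match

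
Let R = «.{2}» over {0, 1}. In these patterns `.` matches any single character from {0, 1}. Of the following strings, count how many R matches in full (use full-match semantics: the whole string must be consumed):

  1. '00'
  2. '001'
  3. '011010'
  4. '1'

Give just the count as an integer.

1. '00' → match
2. '001' → no match
3. '011010' → no match
4. '1' → no match
Total matched: 1

1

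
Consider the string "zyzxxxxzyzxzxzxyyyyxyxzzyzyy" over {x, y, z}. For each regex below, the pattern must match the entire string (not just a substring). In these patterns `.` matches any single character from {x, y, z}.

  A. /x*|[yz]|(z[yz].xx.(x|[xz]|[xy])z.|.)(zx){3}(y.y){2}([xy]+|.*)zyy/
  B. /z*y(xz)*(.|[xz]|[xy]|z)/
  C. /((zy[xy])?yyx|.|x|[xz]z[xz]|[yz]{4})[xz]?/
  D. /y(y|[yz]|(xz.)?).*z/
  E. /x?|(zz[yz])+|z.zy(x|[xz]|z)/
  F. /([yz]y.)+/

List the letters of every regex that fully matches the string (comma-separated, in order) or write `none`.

A

A → match
B → no match
C → no match
D → no match — must start with "y"
E → no match
F → no match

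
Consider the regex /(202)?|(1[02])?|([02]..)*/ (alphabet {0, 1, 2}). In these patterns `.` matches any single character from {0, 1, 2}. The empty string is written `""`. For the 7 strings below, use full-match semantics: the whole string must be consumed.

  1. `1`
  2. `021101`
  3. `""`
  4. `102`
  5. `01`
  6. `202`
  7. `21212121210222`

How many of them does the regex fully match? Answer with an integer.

1. `1` → no match
2. `021101` → no match
3. `""` → match
4. `102` → no match
5. `01` → no match
6. `202` → match
7 → no match
Total matched: 2

2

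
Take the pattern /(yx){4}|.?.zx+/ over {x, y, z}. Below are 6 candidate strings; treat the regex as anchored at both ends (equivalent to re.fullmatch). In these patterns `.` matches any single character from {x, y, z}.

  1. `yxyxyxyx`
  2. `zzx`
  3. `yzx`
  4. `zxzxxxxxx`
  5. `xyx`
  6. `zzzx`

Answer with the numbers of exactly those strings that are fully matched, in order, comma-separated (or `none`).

1, 2, 3, 4, 6

1 → match
2 → match
3 → match
4 → match
5 → no match
6 → match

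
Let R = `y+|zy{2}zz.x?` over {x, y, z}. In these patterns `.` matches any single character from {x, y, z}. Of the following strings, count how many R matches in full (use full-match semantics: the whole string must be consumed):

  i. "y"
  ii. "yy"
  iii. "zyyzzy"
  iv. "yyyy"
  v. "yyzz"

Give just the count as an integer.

4

i → match
ii → match
iii → match
iv → match
v → no match
Total matched: 4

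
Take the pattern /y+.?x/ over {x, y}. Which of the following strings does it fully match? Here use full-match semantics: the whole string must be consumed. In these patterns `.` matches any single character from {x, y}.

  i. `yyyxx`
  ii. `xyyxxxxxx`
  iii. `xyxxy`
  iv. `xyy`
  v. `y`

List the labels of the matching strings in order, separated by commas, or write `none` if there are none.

i → match
ii → no match — must start with `y`
iii → no match — must start with `y`
iv → no match — must start with `y`
v → no match — must end with `x`

i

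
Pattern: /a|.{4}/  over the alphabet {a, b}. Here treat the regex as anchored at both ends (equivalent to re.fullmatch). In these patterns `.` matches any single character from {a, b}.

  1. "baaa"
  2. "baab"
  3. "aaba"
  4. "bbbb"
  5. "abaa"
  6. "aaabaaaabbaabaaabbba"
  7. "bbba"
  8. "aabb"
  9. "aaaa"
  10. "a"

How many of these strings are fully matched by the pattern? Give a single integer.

1. "baaa" → match
2. "baab" → match
3. "aaba" → match
4. "bbbb" → match
5. "abaa" → match
6 → no match
7. "bbba" → match
8. "aabb" → match
9. "aaaa" → match
10. "a" → match
Total matched: 9

9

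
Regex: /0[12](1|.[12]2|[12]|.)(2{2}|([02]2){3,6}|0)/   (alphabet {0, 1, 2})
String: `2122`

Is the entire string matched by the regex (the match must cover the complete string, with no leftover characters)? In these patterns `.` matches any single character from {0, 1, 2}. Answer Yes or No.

Every match must start with `0`, but `2122` does not.

No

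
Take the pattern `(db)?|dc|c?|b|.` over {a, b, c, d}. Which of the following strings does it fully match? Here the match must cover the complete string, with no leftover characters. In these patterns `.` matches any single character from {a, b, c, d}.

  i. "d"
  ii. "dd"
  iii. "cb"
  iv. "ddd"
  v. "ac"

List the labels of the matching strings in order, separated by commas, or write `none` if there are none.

i → match
ii → no match
iii → no match
iv → no match
v → no match

i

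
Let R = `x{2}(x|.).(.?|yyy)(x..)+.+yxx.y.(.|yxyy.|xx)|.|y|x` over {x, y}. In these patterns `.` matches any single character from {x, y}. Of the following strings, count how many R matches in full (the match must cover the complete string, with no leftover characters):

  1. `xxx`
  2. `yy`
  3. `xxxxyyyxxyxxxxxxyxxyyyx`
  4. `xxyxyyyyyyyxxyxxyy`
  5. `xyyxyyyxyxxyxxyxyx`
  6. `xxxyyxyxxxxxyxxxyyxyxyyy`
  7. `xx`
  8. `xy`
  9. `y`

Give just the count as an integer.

1. `xxx` → no match
2. `yy` → no match
3 → match
4 → no match
5 → no match
6 → no match
7. `xx` → no match
8. `xy` → no match
9. `y` → match
Total matched: 2

2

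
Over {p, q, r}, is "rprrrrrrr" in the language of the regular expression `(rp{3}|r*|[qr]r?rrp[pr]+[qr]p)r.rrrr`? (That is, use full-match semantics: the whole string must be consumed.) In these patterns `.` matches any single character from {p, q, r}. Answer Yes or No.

No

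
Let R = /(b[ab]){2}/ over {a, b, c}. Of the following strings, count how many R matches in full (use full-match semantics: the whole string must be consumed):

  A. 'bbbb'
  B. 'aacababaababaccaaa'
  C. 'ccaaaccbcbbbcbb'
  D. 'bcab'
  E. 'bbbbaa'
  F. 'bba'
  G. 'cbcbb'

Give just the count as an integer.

1

A → match
B → no match — must start with 'b'
C → no match — must start with 'b'
D → no match
E → no match
F → no match
G → no match — must start with 'b'
Total matched: 1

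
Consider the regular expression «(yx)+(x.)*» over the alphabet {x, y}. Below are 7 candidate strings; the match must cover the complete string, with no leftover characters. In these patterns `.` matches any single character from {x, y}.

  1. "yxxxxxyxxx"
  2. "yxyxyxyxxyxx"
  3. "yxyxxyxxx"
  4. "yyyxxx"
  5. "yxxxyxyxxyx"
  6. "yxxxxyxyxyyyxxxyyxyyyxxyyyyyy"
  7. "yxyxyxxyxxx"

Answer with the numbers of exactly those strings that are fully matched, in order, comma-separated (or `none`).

2

1 → no match
2 → match
3 → no match
4 → no match — must start with "yx"
5 → no match
6 → no match
7 → no match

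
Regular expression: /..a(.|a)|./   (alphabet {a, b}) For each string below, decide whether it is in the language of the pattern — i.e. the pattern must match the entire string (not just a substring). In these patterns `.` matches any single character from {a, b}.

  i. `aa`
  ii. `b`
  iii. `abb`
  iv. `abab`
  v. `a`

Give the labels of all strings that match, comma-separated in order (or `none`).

i → no match
ii → match
iii → no match
iv → match
v → match

ii, iv, v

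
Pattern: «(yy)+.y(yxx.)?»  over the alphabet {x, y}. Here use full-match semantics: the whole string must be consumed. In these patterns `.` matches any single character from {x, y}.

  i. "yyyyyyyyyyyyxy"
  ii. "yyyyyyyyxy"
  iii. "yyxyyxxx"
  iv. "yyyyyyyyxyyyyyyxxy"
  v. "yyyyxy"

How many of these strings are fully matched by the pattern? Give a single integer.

4

i → match
ii → match
iii → match
iv → no match
v → match
Total matched: 4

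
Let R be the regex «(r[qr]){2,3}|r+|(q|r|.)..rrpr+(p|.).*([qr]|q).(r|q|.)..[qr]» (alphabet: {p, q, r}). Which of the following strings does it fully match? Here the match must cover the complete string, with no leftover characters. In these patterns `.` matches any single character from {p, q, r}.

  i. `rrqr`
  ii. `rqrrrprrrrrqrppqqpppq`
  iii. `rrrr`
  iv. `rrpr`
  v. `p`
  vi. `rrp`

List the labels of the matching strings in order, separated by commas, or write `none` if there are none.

ii, iii

i → no match
ii → match
iii → match
iv → no match
v → no match
vi → no match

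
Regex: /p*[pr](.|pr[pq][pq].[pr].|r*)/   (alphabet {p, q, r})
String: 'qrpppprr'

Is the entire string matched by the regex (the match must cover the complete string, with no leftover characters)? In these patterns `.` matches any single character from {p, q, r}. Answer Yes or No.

No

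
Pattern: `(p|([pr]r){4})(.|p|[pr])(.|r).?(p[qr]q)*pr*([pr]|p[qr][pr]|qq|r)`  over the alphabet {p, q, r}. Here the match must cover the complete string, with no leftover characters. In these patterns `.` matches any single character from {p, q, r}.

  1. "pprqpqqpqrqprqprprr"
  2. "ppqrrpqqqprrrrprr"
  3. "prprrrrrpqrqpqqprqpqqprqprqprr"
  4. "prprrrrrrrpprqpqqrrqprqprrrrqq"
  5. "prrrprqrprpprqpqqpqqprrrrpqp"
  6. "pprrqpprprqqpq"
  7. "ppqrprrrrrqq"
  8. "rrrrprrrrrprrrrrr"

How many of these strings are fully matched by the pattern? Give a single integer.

2

1 → no match
2 → no match
3 → no match
4 → no match
5 → no match
6 → no match
7 → match
8 → match
Total matched: 2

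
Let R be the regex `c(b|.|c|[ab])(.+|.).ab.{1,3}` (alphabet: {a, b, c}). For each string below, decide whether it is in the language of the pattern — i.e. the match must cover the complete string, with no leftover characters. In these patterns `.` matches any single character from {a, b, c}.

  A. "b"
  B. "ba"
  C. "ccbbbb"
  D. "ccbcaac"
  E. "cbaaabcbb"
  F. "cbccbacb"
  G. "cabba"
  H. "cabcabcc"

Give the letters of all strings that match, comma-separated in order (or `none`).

A → no match — must start with "c"
B → no match — must start with "c"
C → no match
D → no match
E → match
F → no match
G → no match
H → match

E, H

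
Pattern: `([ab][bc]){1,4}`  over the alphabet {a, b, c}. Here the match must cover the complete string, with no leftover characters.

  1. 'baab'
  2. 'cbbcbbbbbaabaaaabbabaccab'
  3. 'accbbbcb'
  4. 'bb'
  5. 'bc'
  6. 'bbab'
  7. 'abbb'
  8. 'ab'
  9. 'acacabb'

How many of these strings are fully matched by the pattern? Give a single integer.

5

1 → no match
2 → no match
3 → no match
4 → match
5 → match
6 → match
7 → match
8 → match
9 → no match
Total matched: 5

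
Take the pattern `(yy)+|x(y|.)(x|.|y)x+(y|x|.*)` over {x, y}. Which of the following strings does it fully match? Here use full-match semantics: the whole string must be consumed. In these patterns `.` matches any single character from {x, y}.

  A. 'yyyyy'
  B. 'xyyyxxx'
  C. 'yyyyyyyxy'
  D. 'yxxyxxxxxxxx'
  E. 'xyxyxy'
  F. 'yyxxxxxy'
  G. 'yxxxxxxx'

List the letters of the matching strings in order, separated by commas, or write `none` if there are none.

none

A → no match
B → no match
C → no match
D → no match
E → no match
F → no match
G → no match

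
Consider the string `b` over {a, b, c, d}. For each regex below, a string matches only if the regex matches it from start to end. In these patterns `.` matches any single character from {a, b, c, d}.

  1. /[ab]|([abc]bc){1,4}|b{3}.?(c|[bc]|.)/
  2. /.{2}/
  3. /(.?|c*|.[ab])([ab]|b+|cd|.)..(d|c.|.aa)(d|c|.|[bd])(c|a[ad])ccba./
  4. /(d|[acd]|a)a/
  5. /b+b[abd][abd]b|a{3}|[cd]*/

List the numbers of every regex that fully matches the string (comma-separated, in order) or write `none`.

1 → match
2 → no match
3 → no match
4 → no match — must end with `a`
5 → no match

1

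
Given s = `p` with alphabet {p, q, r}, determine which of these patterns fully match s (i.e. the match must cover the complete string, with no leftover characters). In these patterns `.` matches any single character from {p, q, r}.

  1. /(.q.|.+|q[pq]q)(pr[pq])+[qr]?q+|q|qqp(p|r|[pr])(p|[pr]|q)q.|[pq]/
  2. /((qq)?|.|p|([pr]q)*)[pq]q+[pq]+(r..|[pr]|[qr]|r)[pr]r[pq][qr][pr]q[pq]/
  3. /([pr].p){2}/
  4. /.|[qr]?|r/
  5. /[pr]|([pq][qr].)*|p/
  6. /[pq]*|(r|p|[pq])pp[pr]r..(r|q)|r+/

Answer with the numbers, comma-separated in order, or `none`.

1, 4, 5, 6

1 → match
2 → no match
3 → no match
4 → match
5 → match
6 → match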